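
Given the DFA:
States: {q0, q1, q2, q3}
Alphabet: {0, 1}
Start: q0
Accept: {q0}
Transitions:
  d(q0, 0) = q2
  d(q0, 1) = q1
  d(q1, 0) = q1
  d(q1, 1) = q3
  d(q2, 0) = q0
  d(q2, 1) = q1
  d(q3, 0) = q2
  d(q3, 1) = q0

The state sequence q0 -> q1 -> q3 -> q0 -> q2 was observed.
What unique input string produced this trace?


Trace back each transition to find the symbol:
  q0 --[1]--> q1
  q1 --[1]--> q3
  q3 --[1]--> q0
  q0 --[0]--> q2

"1110"


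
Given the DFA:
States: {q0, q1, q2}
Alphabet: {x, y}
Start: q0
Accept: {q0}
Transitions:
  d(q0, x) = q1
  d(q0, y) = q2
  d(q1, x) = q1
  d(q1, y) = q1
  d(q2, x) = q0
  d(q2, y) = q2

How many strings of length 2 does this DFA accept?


Enumerating all length-2 strings:
  "xx" -> q1 [reject]
  "xy" -> q1 [reject]
  "yx" -> q0 [accept]
  "yy" -> q2 [reject]

1 out of 4


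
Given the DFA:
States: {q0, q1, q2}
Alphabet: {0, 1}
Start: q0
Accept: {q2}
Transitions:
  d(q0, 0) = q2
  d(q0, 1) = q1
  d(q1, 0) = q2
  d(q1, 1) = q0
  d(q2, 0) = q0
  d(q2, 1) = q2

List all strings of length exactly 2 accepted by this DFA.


All strings of length 2: 4 total
Accepted: 2

"01", "10"


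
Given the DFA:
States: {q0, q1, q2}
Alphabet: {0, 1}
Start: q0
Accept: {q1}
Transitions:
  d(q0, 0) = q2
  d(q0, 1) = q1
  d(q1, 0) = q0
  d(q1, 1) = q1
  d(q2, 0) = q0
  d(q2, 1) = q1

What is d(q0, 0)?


Looking up transition d(q0, 0)

q2


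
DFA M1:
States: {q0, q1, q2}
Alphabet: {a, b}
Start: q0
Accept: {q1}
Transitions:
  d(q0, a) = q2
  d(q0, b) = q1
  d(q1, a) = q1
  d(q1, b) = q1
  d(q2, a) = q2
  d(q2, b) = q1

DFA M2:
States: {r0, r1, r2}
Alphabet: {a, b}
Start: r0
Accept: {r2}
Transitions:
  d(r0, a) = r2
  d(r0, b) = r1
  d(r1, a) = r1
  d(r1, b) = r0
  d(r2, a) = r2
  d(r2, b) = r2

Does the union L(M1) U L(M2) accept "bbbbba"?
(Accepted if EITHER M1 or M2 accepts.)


M1: final=q1 accepted=True
M2: final=r1 accepted=False

Yes, union accepts


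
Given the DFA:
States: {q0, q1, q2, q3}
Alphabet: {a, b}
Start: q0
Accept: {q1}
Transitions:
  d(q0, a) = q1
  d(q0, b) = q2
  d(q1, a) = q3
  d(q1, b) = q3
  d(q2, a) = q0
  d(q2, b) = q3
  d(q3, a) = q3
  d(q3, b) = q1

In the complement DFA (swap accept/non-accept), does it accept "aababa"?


Trace: q0 -> q1 -> q3 -> q1 -> q3 -> q1 -> q3
Final: q3
Original accept: {q1}
Complement: q3 is not in original accept

Yes, complement accepts (original rejects)


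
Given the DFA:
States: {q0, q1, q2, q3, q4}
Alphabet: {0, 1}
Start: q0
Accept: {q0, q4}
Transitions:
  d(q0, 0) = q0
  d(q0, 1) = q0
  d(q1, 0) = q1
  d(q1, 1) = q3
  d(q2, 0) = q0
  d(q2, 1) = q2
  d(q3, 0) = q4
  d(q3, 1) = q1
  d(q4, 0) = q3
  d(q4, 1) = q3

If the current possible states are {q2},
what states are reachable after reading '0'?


Apply transition on '0' from each current state:
  d(q2, 0) = q0

{q0}


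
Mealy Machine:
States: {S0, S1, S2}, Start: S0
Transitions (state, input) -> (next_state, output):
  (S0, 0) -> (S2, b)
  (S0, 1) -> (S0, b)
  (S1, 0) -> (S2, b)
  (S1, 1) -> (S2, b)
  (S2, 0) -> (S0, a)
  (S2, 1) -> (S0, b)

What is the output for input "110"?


Step-by-step:
  (S0, 1) -> (S0, b)
  (S0, 1) -> (S0, b)
  (S0, 0) -> (S2, b)

"bbb"


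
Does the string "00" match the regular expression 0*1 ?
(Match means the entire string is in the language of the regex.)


|string| = 2; first = '0'; last = '0'

No, "00" does not match 0*1


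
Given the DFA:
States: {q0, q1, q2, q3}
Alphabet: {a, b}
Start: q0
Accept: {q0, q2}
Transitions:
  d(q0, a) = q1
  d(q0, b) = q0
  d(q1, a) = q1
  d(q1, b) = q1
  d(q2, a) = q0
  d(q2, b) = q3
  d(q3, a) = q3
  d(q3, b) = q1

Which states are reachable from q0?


BFS from q0:
  layer 0: {q0}
  layer 1: {q1}

{q0, q1}


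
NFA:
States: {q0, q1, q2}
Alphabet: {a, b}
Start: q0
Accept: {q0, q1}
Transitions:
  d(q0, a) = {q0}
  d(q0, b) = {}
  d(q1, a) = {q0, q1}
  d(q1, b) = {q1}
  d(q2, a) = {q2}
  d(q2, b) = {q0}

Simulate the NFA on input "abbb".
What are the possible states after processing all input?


Start: {q0}
  --a--> {q0}
  --b--> {}
  --b--> {}
  --b--> {}

{} (empty set, no valid transitions)


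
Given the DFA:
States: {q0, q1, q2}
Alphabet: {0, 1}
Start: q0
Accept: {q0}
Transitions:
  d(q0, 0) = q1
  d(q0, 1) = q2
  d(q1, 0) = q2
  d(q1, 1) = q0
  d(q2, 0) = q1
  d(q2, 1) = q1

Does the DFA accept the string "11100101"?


Trace: q0 -> q2 -> q1 -> q0 -> q1 -> q2 -> q1 -> q2 -> q1
Final state: q1
Accept states: {q0}

No, rejected (final state q1 is not an accept state)


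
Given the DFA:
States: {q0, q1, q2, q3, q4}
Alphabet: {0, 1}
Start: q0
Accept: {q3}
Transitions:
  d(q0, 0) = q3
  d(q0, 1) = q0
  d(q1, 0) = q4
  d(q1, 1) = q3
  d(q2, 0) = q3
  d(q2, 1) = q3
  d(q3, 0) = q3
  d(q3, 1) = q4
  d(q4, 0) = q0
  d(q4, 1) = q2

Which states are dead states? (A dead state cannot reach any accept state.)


Forward reachability from each state:
  q0 -> reaches accept state q3 (live)
  q1 -> reaches accept state q3 (live)
  q2 -> reaches accept state q3 (live)
  q3 -> reaches accept state q3 (live)
  q4 -> reaches accept state q3 (live)

None (all states can reach an accept state)


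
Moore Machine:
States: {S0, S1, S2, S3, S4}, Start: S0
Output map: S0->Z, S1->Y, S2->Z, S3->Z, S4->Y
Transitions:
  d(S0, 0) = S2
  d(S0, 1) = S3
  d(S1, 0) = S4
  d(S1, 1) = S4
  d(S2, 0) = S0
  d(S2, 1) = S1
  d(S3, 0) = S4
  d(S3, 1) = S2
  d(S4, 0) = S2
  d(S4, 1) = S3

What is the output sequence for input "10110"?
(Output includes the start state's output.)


Start: S0 (output Z)
  --1--> S3 (output Z)
  --0--> S4 (output Y)
  --1--> S3 (output Z)
  --1--> S2 (output Z)
  --0--> S0 (output Z)

"ZZYZZZ"


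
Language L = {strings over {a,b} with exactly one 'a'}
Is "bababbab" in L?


count('a') = 3

No, "bababbab" is not in L


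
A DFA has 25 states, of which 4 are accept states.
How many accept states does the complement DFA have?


Complement swaps accept and non-accept states.
25 - 4 = 21

21


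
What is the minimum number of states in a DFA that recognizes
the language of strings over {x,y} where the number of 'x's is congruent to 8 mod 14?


States track (count of 'x') mod 14.
Need 14 states: one per remainder 0..13; accept = remainder 8.

14


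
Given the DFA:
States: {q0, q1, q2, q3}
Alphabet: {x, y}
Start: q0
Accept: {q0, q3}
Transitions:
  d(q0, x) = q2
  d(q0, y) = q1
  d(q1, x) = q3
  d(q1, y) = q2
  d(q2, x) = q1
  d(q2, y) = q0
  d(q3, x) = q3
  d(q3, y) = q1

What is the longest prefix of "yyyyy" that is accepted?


Run the DFA, marking each prefix where the state is accepting:
  "" -> q0 [accept]
  "y" -> q1 [reject]
  "yy" -> q2 [reject]
  "yyy" -> q0 [accept]
  "yyyy" -> q1 [reject]
  "yyyyy" -> q2 [reject]

"yyy"


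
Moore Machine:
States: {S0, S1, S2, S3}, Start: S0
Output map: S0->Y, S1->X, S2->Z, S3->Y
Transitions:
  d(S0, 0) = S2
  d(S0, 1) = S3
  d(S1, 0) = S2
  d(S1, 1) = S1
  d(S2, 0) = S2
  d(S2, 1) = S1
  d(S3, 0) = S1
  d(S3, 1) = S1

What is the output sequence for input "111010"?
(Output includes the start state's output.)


Start: S0 (output Y)
  --1--> S3 (output Y)
  --1--> S1 (output X)
  --1--> S1 (output X)
  --0--> S2 (output Z)
  --1--> S1 (output X)
  --0--> S2 (output Z)

"YYXXZXZ"


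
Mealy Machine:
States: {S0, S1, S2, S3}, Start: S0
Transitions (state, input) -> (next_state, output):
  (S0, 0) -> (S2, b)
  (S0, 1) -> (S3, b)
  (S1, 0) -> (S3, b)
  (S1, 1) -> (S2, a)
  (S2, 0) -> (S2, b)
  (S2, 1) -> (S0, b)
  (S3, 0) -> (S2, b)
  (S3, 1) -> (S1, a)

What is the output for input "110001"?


Step-by-step:
  (S0, 1) -> (S3, b)
  (S3, 1) -> (S1, a)
  (S1, 0) -> (S3, b)
  (S3, 0) -> (S2, b)
  (S2, 0) -> (S2, b)
  (S2, 1) -> (S0, b)

"babbbb"


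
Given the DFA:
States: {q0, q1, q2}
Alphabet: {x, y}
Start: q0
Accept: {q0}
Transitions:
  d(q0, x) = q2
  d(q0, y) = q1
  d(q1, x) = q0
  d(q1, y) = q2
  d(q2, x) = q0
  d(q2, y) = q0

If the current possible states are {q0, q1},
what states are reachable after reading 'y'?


Apply transition on 'y' from each current state:
  d(q0, y) = q1
  d(q1, y) = q2

{q1, q2}


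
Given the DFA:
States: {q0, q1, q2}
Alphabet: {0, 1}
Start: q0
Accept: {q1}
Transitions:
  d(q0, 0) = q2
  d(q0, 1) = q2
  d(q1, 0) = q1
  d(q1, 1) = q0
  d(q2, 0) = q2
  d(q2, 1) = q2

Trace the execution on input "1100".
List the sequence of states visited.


Input: 1100
d(q0, 1) = q2
d(q2, 1) = q2
d(q2, 0) = q2
d(q2, 0) = q2


q0 -> q2 -> q2 -> q2 -> q2


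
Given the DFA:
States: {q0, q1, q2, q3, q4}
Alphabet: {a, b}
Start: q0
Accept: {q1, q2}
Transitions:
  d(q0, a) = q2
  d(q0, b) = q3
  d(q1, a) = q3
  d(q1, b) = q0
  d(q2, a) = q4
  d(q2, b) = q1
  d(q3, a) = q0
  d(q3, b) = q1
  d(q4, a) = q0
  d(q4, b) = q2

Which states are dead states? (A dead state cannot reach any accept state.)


Forward reachability from each state:
  q0 -> reaches accept state q1 (live)
  q1 -> reaches accept state q1 (live)
  q2 -> reaches accept state q1 (live)
  q3 -> reaches accept state q1 (live)
  q4 -> reaches accept state q1 (live)

None (all states can reach an accept state)


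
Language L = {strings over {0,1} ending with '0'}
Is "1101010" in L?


last symbol = '0'

Yes, "1101010" is in L


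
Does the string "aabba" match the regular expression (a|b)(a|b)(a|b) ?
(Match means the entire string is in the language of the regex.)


|string| = 5; first = 'a'; last = 'a'

No, "aabba" does not match (a|b)(a|b)(a|b)


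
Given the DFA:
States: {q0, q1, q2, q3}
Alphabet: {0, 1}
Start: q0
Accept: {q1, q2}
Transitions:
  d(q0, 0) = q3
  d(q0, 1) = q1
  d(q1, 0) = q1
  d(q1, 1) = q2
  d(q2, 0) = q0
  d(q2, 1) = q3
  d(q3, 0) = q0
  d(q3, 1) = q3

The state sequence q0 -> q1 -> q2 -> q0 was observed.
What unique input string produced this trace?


Trace back each transition to find the symbol:
  q0 --[1]--> q1
  q1 --[1]--> q2
  q2 --[0]--> q0

"110"


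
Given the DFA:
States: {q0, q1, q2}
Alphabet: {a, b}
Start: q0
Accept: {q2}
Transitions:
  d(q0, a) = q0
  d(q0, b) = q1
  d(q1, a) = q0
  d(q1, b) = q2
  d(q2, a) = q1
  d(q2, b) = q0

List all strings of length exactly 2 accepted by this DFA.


All strings of length 2: 4 total
Accepted: 1

"bb"


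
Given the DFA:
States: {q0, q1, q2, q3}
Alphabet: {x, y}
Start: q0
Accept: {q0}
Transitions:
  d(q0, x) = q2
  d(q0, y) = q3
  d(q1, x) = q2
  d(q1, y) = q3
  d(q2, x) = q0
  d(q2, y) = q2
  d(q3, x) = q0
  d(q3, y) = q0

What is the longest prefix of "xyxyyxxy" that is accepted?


Run the DFA, marking each prefix where the state is accepting:
  "" -> q0 [accept]
  "x" -> q2 [reject]
  "xy" -> q2 [reject]
  "xyx" -> q0 [accept]
  "xyxy" -> q3 [reject]
  "xyxyy" -> q0 [accept]
  "xyxyyx" -> q2 [reject]
  "xyxyyxx" -> q0 [accept]
  "xyxyyxxy" -> q3 [reject]

"xyxyyxx"


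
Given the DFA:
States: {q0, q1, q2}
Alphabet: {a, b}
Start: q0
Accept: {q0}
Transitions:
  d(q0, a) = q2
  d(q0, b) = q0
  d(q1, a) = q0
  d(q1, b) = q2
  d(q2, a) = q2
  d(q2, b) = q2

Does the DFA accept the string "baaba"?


Trace: q0 -> q0 -> q2 -> q2 -> q2 -> q2
Final state: q2
Accept states: {q0}

No, rejected (final state q2 is not an accept state)


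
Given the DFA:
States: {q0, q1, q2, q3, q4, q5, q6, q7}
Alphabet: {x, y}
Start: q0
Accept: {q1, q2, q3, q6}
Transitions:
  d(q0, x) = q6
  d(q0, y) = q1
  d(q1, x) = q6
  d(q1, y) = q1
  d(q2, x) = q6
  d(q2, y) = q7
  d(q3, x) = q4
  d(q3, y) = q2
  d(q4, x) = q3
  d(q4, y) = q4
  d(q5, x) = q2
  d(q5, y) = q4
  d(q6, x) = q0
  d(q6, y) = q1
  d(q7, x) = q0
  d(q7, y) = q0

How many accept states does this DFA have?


Accept states listed: {q1, q2, q3, q6}
Counting: q1(1) q2(2) q3(3) q6(4)

4


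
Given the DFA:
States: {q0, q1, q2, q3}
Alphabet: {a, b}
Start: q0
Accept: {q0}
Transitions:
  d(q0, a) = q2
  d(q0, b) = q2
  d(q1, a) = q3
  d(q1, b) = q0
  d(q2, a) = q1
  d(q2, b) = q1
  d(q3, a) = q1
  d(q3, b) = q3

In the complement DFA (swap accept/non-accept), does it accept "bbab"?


Trace: q0 -> q2 -> q1 -> q3 -> q3
Final: q3
Original accept: {q0}
Complement: q3 is not in original accept

Yes, complement accepts (original rejects)


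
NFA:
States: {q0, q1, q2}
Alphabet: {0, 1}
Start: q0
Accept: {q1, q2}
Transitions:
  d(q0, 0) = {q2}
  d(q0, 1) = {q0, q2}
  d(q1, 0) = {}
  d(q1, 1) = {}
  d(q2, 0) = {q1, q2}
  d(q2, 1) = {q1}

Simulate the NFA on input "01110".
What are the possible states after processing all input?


Start: {q0}
  --0--> {q2}
  --1--> {q1}
  --1--> {}
  --1--> {}
  --0--> {}

{} (empty set, no valid transitions)


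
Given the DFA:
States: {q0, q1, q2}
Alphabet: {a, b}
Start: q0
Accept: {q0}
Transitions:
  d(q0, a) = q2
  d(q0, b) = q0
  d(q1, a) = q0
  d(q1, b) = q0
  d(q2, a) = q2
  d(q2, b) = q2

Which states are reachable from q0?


BFS from q0:
  layer 0: {q0}
  layer 1: {q2}

{q0, q2}


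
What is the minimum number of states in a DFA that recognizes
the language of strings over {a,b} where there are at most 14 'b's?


States: count = 0, 1, ..., 14 (all accepting; 15 states), plus a dead state for count > 14.
Total: 15 + 1 = 16.

16


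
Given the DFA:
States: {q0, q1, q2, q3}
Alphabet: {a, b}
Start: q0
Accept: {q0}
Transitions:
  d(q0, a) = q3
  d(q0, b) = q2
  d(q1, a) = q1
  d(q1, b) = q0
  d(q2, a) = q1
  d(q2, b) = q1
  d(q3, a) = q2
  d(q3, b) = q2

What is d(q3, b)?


Looking up transition d(q3, b)

q2


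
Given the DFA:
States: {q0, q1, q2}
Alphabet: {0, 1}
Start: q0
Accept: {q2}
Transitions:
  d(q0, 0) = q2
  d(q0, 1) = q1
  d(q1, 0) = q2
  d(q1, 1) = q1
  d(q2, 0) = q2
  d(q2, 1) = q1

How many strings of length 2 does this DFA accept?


Enumerating all length-2 strings:
  "00" -> q2 [accept]
  "01" -> q1 [reject]
  "10" -> q2 [accept]
  "11" -> q1 [reject]

2 out of 4


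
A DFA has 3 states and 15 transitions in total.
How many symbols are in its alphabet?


Each state has exactly one transition per symbol.
|alphabet| = transitions / states = 15 / 3 = 5

5


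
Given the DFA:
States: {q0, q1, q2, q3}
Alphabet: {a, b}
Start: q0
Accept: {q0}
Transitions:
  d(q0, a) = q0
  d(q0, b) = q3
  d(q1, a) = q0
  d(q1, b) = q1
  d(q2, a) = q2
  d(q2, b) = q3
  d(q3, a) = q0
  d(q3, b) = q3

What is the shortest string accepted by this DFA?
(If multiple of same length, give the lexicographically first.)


BFS by string length (lex-first path to each state shown):
  len 0: q0<-""
Found accept state at length 0.

"" (empty string)


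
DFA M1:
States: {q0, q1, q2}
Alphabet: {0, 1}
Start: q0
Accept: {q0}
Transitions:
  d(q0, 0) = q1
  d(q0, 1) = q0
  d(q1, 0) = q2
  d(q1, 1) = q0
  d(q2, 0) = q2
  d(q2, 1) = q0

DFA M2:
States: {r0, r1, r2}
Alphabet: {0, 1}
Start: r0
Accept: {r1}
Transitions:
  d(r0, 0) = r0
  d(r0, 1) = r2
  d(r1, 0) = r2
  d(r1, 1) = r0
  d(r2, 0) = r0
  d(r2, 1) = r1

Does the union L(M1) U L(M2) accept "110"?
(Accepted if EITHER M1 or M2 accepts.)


M1: final=q1 accepted=False
M2: final=r2 accepted=False

No, union rejects (neither accepts)


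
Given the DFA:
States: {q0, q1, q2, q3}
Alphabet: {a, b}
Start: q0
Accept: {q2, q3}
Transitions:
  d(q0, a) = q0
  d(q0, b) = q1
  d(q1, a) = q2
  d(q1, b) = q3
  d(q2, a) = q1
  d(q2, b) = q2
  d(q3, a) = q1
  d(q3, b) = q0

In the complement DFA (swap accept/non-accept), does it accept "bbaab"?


Trace: q0 -> q1 -> q3 -> q1 -> q2 -> q2
Final: q2
Original accept: {q2, q3}
Complement: q2 is in original accept

No, complement rejects (original accepts)


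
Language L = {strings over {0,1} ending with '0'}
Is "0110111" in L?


last symbol = '1'

No, "0110111" is not in L


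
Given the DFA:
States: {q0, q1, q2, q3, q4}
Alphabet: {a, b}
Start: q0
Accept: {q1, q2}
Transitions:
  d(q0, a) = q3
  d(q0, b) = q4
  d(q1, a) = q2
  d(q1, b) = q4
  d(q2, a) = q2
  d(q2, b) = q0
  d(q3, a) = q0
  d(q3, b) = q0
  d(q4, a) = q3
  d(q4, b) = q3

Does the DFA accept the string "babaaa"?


Trace: q0 -> q4 -> q3 -> q0 -> q3 -> q0 -> q3
Final state: q3
Accept states: {q1, q2}

No, rejected (final state q3 is not an accept state)


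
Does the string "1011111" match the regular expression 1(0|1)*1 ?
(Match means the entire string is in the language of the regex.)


|string| = 7; first = '1'; last = '1'

Yes, "1011111" matches 1(0|1)*1


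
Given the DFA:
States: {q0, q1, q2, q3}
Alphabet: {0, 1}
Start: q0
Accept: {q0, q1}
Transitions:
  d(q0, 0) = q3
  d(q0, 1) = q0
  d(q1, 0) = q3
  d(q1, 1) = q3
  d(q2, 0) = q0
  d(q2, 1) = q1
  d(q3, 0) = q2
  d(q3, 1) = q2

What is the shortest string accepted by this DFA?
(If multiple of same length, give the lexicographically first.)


BFS by string length (lex-first path to each state shown):
  len 0: q0<-""
Found accept state at length 0.

"" (empty string)


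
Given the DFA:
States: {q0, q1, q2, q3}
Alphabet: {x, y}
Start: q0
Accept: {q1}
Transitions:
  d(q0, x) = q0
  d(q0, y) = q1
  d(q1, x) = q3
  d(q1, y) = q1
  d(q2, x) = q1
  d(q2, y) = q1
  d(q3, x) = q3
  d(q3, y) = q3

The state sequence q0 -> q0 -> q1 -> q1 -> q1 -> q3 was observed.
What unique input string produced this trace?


Trace back each transition to find the symbol:
  q0 --[x]--> q0
  q0 --[y]--> q1
  q1 --[y]--> q1
  q1 --[y]--> q1
  q1 --[x]--> q3

"xyyyx"


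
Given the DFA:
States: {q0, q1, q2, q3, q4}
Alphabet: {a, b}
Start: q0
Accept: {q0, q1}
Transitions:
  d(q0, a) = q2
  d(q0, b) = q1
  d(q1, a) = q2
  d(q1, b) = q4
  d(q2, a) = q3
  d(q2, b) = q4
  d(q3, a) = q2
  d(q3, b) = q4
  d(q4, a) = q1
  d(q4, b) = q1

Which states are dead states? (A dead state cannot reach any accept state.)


Forward reachability from each state:
  q0 -> reaches accept state q0 (live)
  q1 -> reaches accept state q1 (live)
  q2 -> reaches accept state q1 (live)
  q3 -> reaches accept state q1 (live)
  q4 -> reaches accept state q1 (live)

None (all states can reach an accept state)


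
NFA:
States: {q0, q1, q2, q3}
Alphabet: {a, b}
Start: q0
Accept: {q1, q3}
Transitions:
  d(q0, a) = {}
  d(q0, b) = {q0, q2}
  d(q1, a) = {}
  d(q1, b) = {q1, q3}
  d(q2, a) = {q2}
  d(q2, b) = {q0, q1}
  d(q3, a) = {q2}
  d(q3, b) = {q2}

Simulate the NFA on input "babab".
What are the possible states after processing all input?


Start: {q0}
  --b--> {q0, q2}
  --a--> {q2}
  --b--> {q0, q1}
  --a--> {}
  --b--> {}

{} (empty set, no valid transitions)


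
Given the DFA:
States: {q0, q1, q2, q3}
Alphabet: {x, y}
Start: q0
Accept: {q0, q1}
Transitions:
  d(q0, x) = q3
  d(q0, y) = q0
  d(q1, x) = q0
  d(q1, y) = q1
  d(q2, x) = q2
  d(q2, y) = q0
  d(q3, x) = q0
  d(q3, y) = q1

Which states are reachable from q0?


BFS from q0:
  layer 0: {q0}
  layer 1: {q3}
  layer 2: {q1}

{q0, q1, q3}


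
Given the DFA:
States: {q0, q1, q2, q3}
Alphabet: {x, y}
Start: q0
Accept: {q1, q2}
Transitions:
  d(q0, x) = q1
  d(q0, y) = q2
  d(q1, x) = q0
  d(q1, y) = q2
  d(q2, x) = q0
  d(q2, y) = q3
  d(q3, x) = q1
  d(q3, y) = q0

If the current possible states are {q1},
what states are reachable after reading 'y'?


Apply transition on 'y' from each current state:
  d(q1, y) = q2

{q2}


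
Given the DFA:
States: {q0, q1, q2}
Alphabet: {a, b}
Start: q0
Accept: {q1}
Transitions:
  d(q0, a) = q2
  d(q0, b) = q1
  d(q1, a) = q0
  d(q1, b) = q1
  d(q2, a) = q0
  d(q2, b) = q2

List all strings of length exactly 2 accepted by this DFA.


All strings of length 2: 4 total
Accepted: 1

"bb"


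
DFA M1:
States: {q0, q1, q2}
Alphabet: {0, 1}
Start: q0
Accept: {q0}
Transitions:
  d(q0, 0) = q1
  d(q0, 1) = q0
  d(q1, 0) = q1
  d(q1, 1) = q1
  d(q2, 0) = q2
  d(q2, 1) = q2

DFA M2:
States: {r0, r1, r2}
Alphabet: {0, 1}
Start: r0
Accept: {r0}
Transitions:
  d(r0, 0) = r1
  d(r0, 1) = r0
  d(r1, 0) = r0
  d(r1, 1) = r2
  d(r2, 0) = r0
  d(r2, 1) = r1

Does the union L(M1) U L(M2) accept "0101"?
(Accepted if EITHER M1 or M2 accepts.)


M1: final=q1 accepted=False
M2: final=r0 accepted=True

Yes, union accepts


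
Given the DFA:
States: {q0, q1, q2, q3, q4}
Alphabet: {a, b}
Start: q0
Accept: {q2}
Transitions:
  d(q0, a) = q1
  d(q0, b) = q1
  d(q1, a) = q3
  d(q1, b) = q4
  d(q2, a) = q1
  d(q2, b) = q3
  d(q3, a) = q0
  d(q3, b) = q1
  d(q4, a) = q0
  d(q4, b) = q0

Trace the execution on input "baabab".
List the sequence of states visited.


Input: baabab
d(q0, b) = q1
d(q1, a) = q3
d(q3, a) = q0
d(q0, b) = q1
d(q1, a) = q3
d(q3, b) = q1


q0 -> q1 -> q3 -> q0 -> q1 -> q3 -> q1


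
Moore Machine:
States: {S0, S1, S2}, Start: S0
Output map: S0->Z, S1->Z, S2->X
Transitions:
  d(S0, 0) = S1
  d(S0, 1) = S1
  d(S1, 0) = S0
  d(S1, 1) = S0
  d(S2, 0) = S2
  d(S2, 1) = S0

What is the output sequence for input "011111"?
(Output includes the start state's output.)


Start: S0 (output Z)
  --0--> S1 (output Z)
  --1--> S0 (output Z)
  --1--> S1 (output Z)
  --1--> S0 (output Z)
  --1--> S1 (output Z)
  --1--> S0 (output Z)

"ZZZZZZZ"


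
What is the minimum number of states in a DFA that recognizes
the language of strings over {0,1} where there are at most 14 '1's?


States: count = 0, 1, ..., 14 (all accepting; 15 states), plus a dead state for count > 14.
Total: 15 + 1 = 16.

16


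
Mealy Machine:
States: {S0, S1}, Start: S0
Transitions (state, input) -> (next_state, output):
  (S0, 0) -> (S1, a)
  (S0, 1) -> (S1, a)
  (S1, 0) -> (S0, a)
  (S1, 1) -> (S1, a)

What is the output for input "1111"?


Step-by-step:
  (S0, 1) -> (S1, a)
  (S1, 1) -> (S1, a)
  (S1, 1) -> (S1, a)
  (S1, 1) -> (S1, a)

"aaaa"


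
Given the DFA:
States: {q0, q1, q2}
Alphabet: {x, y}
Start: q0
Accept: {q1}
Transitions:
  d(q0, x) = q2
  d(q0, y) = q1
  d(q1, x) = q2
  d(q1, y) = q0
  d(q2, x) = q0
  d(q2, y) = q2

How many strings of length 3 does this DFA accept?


Enumerating all length-3 strings:
  "xxx" -> q2 [reject]
  "xxy" -> q1 [accept]
  "xyx" -> q0 [reject]
  "xyy" -> q2 [reject]
  "yxx" -> q0 [reject]
  "yxy" -> q2 [reject]
  "yyx" -> q2 [reject]
  "yyy" -> q1 [accept]

2 out of 8


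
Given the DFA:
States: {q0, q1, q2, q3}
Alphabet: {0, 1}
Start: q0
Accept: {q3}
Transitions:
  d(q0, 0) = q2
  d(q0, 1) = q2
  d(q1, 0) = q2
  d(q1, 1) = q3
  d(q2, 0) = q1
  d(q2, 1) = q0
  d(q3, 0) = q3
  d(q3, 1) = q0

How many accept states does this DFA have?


Accept states listed: {q3}
Counting: q3(1)

1


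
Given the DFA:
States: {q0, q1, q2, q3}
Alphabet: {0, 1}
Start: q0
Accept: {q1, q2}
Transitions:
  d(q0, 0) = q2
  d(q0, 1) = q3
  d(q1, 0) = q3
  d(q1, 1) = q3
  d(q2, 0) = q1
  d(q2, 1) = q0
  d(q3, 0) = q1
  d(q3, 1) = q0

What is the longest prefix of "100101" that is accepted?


Run the DFA, marking each prefix where the state is accepting:
  "" -> q0 [reject]
  "1" -> q3 [reject]
  "10" -> q1 [accept]
  "100" -> q3 [reject]
  "1001" -> q0 [reject]
  "10010" -> q2 [accept]
  "100101" -> q0 [reject]

"10010"


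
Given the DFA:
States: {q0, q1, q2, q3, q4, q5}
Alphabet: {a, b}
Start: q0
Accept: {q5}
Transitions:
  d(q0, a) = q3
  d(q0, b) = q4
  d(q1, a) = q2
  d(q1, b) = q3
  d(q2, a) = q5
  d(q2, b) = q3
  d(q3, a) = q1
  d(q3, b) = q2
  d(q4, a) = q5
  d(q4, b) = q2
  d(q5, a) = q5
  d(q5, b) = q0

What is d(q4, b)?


Looking up transition d(q4, b)

q2


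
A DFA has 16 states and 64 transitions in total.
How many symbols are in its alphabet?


Each state has exactly one transition per symbol.
|alphabet| = transitions / states = 64 / 16 = 4

4


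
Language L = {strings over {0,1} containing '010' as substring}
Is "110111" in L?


'010' does not occur

No, "110111" is not in L


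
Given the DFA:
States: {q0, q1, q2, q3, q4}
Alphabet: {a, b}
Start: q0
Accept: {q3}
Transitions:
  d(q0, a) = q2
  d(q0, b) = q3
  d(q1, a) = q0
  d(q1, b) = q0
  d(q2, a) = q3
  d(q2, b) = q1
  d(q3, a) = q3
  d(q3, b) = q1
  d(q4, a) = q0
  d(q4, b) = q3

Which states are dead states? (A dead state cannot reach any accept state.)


Forward reachability from each state:
  q0 -> reaches accept state q3 (live)
  q1 -> reaches accept state q3 (live)
  q2 -> reaches accept state q3 (live)
  q3 -> reaches accept state q3 (live)
  q4 -> reaches accept state q3 (live)

None (all states can reach an accept state)


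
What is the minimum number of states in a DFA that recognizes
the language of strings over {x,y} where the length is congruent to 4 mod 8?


States track (length) mod 8.
Need 8 states: one per remainder 0..7; accept = remainder 4.

8


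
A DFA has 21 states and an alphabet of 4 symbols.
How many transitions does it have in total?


Each state has exactly one transition per symbol.
21 * 4 = 84

84


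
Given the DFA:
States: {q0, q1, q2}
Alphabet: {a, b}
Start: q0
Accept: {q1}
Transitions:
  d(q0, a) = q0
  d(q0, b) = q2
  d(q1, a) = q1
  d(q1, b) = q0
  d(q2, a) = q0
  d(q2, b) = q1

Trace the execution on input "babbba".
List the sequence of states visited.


Input: babbba
d(q0, b) = q2
d(q2, a) = q0
d(q0, b) = q2
d(q2, b) = q1
d(q1, b) = q0
d(q0, a) = q0


q0 -> q2 -> q0 -> q2 -> q1 -> q0 -> q0


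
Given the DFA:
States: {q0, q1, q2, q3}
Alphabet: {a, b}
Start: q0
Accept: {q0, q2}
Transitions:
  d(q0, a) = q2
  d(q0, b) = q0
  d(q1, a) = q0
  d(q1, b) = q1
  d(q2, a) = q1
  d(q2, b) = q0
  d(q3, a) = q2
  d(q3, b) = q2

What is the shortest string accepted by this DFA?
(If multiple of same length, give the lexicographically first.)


BFS by string length (lex-first path to each state shown):
  len 0: q0<-""
Found accept state at length 0.

"" (empty string)


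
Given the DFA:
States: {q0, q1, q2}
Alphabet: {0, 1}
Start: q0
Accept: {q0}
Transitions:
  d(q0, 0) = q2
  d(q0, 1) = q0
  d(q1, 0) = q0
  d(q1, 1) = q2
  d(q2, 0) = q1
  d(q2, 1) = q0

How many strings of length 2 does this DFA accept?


Enumerating all length-2 strings:
  "00" -> q1 [reject]
  "01" -> q0 [accept]
  "10" -> q2 [reject]
  "11" -> q0 [accept]

2 out of 4


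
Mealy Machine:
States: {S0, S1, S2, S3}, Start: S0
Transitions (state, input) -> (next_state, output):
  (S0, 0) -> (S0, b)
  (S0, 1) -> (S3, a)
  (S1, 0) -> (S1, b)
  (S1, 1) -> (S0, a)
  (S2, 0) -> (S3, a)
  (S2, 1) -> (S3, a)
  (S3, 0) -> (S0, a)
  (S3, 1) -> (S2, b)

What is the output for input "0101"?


Step-by-step:
  (S0, 0) -> (S0, b)
  (S0, 1) -> (S3, a)
  (S3, 0) -> (S0, a)
  (S0, 1) -> (S3, a)

"baaa"


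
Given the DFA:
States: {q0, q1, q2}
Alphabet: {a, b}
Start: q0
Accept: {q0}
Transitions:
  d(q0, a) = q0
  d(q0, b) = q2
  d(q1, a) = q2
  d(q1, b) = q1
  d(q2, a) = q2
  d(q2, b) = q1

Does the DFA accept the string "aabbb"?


Trace: q0 -> q0 -> q0 -> q2 -> q1 -> q1
Final state: q1
Accept states: {q0}

No, rejected (final state q1 is not an accept state)


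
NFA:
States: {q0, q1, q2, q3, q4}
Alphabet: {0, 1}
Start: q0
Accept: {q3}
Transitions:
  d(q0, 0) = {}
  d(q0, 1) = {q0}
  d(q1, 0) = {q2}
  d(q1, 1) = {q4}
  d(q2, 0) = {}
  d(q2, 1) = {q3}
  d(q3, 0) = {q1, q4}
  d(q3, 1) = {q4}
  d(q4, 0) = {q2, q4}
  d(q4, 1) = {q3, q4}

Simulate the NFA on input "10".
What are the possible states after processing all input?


Start: {q0}
  --1--> {q0}
  --0--> {}

{} (empty set, no valid transitions)


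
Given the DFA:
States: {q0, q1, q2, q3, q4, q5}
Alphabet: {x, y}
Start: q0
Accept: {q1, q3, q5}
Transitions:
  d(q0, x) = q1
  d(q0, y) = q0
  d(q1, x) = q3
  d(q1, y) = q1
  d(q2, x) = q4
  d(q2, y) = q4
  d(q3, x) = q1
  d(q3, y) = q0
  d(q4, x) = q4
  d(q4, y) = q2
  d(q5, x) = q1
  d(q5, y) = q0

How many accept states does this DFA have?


Accept states listed: {q1, q3, q5}
Counting: q1(1) q3(2) q5(3)

3


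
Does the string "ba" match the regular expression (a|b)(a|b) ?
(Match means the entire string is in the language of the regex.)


|string| = 2; first = 'b'; last = 'a'

Yes, "ba" matches (a|b)(a|b)


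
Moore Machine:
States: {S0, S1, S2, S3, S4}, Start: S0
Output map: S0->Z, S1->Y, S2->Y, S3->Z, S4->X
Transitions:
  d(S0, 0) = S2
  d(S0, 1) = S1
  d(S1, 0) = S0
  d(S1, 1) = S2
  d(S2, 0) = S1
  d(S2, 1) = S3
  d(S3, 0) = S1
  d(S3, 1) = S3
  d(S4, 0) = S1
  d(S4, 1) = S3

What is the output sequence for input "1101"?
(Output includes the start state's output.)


Start: S0 (output Z)
  --1--> S1 (output Y)
  --1--> S2 (output Y)
  --0--> S1 (output Y)
  --1--> S2 (output Y)

"ZYYYY"


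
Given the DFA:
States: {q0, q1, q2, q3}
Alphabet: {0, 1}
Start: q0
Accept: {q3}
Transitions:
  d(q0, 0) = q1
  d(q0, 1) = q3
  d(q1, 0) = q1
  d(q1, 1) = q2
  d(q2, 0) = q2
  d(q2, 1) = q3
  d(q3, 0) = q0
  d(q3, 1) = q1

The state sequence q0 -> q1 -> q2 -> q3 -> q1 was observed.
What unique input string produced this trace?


Trace back each transition to find the symbol:
  q0 --[0]--> q1
  q1 --[1]--> q2
  q2 --[1]--> q3
  q3 --[1]--> q1

"0111"


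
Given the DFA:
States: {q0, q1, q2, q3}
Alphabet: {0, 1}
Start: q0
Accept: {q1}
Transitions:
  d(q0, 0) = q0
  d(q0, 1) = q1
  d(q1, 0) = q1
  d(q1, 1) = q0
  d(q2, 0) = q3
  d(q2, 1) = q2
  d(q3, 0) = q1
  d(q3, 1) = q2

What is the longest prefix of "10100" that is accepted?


Run the DFA, marking each prefix where the state is accepting:
  "" -> q0 [reject]
  "1" -> q1 [accept]
  "10" -> q1 [accept]
  "101" -> q0 [reject]
  "1010" -> q0 [reject]
  "10100" -> q0 [reject]

"10"


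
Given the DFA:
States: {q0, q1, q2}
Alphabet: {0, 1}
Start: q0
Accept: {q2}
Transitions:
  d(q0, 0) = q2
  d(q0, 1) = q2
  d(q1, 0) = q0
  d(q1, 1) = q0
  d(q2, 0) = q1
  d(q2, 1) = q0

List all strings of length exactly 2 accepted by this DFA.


All strings of length 2: 4 total
Accepted: 0

None


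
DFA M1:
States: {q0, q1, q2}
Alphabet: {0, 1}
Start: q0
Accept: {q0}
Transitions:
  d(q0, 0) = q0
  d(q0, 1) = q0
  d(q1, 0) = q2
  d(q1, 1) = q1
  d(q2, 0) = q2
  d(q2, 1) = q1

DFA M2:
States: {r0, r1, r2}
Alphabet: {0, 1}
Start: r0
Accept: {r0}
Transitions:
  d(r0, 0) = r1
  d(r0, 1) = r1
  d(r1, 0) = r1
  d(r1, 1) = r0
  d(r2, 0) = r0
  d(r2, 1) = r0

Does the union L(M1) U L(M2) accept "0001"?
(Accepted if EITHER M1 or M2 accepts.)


M1: final=q0 accepted=True
M2: final=r0 accepted=True

Yes, union accepts


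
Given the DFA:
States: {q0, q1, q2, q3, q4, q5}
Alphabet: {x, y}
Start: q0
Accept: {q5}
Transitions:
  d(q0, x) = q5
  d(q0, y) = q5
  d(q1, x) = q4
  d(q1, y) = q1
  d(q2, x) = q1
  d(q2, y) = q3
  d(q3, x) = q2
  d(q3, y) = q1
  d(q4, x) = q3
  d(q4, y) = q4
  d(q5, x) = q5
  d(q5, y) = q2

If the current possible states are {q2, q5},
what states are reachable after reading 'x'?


Apply transition on 'x' from each current state:
  d(q2, x) = q1
  d(q5, x) = q5

{q1, q5}


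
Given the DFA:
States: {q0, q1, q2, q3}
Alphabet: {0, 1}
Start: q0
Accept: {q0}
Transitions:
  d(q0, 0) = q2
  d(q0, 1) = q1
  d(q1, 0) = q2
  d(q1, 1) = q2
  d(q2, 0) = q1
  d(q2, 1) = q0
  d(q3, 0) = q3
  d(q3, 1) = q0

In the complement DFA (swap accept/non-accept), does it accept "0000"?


Trace: q0 -> q2 -> q1 -> q2 -> q1
Final: q1
Original accept: {q0}
Complement: q1 is not in original accept

Yes, complement accepts (original rejects)


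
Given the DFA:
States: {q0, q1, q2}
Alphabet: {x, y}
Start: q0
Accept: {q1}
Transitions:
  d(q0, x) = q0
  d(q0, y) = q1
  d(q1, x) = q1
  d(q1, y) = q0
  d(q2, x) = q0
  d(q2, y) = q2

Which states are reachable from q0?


BFS from q0:
  layer 0: {q0}
  layer 1: {q1}

{q0, q1}


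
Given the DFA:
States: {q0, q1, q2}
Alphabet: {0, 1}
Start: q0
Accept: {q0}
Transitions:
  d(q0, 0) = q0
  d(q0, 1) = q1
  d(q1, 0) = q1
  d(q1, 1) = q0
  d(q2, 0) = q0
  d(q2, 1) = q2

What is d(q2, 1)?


Looking up transition d(q2, 1)

q2


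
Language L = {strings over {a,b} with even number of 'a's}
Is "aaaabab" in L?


count('a') = 5; 5 mod 2 = 1

No, "aaaabab" is not in L


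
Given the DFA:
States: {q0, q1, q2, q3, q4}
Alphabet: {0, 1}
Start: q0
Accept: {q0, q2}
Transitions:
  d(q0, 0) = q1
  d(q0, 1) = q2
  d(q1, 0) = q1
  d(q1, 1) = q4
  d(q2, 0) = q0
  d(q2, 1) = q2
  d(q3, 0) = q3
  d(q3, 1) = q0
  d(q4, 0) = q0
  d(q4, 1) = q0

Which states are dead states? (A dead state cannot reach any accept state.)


Forward reachability from each state:
  q0 -> reaches accept state q0 (live)
  q1 -> reaches accept state q0 (live)
  q2 -> reaches accept state q0 (live)
  q3 -> reaches accept state q0 (live)
  q4 -> reaches accept state q0 (live)

None (all states can reach an accept state)


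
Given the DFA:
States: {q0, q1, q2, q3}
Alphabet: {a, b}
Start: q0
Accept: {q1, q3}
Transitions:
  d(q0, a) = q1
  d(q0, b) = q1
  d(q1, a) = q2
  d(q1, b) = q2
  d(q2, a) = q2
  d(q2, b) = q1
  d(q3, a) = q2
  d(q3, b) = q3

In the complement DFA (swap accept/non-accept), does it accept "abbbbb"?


Trace: q0 -> q1 -> q2 -> q1 -> q2 -> q1 -> q2
Final: q2
Original accept: {q1, q3}
Complement: q2 is not in original accept

Yes, complement accepts (original rejects)


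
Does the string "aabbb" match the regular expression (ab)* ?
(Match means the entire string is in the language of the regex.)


|string| = 5; first = 'a'; last = 'b'

No, "aabbb" does not match (ab)*


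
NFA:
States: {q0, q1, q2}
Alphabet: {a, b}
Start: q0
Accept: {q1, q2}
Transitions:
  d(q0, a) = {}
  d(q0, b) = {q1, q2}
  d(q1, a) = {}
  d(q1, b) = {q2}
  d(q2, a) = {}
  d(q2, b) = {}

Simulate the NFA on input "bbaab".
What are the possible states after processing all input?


Start: {q0}
  --b--> {q1, q2}
  --b--> {q2}
  --a--> {}
  --a--> {}
  --b--> {}

{} (empty set, no valid transitions)


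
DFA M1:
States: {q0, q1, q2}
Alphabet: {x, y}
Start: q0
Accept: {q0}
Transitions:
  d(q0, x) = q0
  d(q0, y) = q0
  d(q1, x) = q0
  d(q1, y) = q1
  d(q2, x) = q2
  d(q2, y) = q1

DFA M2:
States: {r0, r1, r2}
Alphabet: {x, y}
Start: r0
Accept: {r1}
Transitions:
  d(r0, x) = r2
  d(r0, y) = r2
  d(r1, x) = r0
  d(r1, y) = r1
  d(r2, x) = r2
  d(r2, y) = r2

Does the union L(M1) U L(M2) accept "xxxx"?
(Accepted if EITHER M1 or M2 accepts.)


M1: final=q0 accepted=True
M2: final=r2 accepted=False

Yes, union accepts


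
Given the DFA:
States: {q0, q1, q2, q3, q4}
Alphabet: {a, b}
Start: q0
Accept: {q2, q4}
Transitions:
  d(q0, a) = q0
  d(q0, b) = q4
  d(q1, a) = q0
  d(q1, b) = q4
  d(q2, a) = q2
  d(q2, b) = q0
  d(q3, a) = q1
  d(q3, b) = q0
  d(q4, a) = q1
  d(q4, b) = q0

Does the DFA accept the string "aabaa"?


Trace: q0 -> q0 -> q0 -> q4 -> q1 -> q0
Final state: q0
Accept states: {q2, q4}

No, rejected (final state q0 is not an accept state)


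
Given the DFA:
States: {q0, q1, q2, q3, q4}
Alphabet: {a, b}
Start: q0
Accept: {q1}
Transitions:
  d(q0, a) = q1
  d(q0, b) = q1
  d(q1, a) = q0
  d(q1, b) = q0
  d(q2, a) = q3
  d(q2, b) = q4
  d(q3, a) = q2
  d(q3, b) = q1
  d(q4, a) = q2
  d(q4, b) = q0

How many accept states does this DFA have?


Accept states listed: {q1}
Counting: q1(1)

1


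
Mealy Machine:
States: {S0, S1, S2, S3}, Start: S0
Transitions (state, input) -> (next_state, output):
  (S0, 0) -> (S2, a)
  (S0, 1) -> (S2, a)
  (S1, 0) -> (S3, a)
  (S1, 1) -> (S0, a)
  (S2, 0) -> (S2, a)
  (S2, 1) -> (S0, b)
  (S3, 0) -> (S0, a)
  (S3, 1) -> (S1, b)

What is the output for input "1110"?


Step-by-step:
  (S0, 1) -> (S2, a)
  (S2, 1) -> (S0, b)
  (S0, 1) -> (S2, a)
  (S2, 0) -> (S2, a)

"abaa"


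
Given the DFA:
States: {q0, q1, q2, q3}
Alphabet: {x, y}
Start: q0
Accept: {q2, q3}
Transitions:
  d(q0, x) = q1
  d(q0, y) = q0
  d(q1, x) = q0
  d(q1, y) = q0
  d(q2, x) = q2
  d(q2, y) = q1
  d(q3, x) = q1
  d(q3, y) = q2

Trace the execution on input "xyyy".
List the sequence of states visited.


Input: xyyy
d(q0, x) = q1
d(q1, y) = q0
d(q0, y) = q0
d(q0, y) = q0


q0 -> q1 -> q0 -> q0 -> q0


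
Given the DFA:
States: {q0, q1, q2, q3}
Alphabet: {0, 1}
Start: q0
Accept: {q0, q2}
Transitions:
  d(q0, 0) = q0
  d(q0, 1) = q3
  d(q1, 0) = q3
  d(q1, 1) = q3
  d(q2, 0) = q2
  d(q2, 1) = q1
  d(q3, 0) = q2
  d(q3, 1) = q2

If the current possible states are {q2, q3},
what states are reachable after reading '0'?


Apply transition on '0' from each current state:
  d(q2, 0) = q2
  d(q3, 0) = q2

{q2}


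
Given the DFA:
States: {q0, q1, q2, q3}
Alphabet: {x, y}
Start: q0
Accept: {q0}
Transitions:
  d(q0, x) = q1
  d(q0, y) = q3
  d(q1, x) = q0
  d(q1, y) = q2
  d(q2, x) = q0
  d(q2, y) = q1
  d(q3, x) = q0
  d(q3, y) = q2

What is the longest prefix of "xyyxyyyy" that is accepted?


Run the DFA, marking each prefix where the state is accepting:
  "" -> q0 [accept]
  "x" -> q1 [reject]
  "xy" -> q2 [reject]
  "xyy" -> q1 [reject]
  "xyyx" -> q0 [accept]
  "xyyxy" -> q3 [reject]
  "xyyxyy" -> q2 [reject]
  "xyyxyyy" -> q1 [reject]
  "xyyxyyyy" -> q2 [reject]

"xyyx"


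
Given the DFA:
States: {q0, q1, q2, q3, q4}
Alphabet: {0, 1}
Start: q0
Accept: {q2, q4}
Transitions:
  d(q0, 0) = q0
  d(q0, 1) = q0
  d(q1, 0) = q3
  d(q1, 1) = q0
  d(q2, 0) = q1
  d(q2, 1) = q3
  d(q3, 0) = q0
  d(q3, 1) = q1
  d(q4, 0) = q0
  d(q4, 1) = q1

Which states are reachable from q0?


BFS from q0:
  layer 0: {q0}

{q0}


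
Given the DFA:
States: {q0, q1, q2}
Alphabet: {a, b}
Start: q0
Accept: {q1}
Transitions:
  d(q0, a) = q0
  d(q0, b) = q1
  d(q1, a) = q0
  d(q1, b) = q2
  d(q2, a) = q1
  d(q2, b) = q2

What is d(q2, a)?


Looking up transition d(q2, a)

q1


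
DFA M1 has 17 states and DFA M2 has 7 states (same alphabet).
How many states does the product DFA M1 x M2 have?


Product construction pairs every M1 state with every M2 state.
17 * 7 = 119

119


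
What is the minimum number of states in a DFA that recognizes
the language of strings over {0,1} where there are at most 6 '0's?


States: count = 0, 1, ..., 6 (all accepting; 7 states), plus a dead state for count > 6.
Total: 7 + 1 = 8.

8


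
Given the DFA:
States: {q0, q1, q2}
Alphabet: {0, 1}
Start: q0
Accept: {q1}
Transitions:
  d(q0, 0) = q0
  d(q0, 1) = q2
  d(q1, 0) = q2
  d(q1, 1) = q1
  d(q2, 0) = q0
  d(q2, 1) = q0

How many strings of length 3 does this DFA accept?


Enumerating all length-3 strings:
  "000" -> q0 [reject]
  "001" -> q2 [reject]
  "010" -> q0 [reject]
  "011" -> q0 [reject]
  "100" -> q0 [reject]
  "101" -> q2 [reject]
  "110" -> q0 [reject]
  "111" -> q2 [reject]

0 out of 8


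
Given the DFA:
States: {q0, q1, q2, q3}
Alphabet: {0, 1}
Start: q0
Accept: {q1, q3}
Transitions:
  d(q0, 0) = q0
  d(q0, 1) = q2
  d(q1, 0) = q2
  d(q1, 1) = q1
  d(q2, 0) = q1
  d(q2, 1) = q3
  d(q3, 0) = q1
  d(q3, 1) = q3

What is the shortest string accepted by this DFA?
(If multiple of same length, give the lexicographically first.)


BFS by string length (lex-first path to each state shown):
  len 0: q0<-""
  len 1: q0<-"0", q2<-"1"
  len 2: q0<-"00", q1<-"10", q2<-"01", q3<-"11"
Found accept state at length 2.

"10"


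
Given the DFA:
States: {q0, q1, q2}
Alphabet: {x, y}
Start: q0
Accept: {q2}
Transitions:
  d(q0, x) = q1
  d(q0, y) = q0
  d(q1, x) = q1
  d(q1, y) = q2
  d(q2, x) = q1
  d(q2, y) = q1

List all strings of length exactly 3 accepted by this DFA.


All strings of length 3: 8 total
Accepted: 2

"xxy", "yxy"


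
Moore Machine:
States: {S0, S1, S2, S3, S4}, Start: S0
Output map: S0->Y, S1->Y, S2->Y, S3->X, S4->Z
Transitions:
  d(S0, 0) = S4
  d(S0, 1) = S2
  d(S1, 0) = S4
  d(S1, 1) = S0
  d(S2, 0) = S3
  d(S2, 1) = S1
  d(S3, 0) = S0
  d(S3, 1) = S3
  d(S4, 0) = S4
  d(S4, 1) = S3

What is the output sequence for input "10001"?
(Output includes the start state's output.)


Start: S0 (output Y)
  --1--> S2 (output Y)
  --0--> S3 (output X)
  --0--> S0 (output Y)
  --0--> S4 (output Z)
  --1--> S3 (output X)

"YYXYZX"


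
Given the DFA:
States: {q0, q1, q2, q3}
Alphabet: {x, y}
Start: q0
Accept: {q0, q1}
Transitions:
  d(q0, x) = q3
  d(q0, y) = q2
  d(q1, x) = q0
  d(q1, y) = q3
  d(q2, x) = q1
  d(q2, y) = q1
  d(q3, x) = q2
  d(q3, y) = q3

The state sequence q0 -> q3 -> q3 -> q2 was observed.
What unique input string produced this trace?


Trace back each transition to find the symbol:
  q0 --[x]--> q3
  q3 --[y]--> q3
  q3 --[x]--> q2

"xyx"


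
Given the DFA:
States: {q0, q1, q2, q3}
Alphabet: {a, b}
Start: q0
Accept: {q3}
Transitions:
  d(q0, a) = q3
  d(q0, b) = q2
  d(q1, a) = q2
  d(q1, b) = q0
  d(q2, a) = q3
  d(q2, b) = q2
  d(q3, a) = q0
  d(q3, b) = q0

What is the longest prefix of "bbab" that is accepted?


Run the DFA, marking each prefix where the state is accepting:
  "" -> q0 [reject]
  "b" -> q2 [reject]
  "bb" -> q2 [reject]
  "bba" -> q3 [accept]
  "bbab" -> q0 [reject]

"bba"
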